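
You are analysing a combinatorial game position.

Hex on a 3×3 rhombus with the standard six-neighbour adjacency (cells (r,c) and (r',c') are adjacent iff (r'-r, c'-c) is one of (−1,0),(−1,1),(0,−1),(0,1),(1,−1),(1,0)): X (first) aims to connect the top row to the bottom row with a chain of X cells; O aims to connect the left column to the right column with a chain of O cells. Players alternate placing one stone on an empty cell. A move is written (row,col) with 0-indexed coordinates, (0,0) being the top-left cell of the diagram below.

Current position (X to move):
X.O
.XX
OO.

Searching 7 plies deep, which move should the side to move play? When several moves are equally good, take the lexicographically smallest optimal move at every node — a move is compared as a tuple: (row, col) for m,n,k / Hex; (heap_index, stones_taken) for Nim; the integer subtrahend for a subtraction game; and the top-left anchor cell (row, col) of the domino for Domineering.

X's best at [X.O/.XX/OO.]: (2,2)

p1 X@[X.O/.XX/OO.]: (0,1)[XXO/.XX/OO.]-1 (1,0)[X.O/XXX/OO.]-1 (2,2)[X.O/.XX/OOX]+1*
p2 O@[X.O/.XX/OOX]: (0,1)[XOO/.XX/OOX]-1* (1,0)[X.O/OXX/OOX]-1
p3 X@[XOO/.XX/OOX]: (1,0)[XOO/XXX/OOX]+1*
p4 O@[XOO/XXX/OOX] terminal -1; root [X.O/.XX/OO.] d7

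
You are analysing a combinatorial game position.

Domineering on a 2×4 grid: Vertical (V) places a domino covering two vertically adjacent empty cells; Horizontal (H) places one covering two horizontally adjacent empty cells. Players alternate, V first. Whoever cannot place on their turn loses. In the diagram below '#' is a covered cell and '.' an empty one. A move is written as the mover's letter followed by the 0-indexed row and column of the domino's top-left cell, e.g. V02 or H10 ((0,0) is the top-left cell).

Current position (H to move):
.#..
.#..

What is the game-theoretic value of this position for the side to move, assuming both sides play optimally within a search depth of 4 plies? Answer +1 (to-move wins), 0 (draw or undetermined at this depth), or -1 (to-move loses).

ply 1, H at .#../.#.. | H02=+1→.###/.#..*; H12=+1→.#../.###
ply 2, V at .###/.#.. | V00=-1→####/##..*
ply 3, H at ####/##.. | H12=+1→####/####*
ply 4: ####/#### is terminal -1 (V); from .#../.#.. depth 4

value(.#../.#.., H) = +1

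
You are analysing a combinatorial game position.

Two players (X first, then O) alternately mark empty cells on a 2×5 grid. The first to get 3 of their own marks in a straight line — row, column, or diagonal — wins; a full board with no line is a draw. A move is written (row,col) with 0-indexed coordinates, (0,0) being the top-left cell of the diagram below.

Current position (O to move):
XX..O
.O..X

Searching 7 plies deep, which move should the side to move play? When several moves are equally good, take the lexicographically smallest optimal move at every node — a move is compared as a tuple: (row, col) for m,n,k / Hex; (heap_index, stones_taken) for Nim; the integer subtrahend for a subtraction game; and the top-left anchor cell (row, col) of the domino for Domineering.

ply 1, O at XX..O/.O..X | (0,2)=+1→XXO.O/.O..X*; (0,3)=-1→XX.OO/.O..X; (1,0)=-1→XX..O/OO..X; (1,2)=-1→XX..O/.OO.X; (1,3)=-1→XX..O/.O.OX
ply 2, X at XXO.O/.O..X | (0,3)=-1→XXOXO/.O..X*; (1,0)=-1→XXO.O/XO..X; (1,2)=-1→XXO.O/.OX.X; (1,3)=-1→XXO.O/.O.XX
ply 3, O at XXOXO/.O..X | (1,0)=+0→XXOXO/OO..X; (1,2)=+1→XXOXO/.OO.X*; (1,3)=+0→XXOXO/.O.OX
ply 4, X at XXOXO/.OO.X | (1,0)=-1→XXOXO/XOO.X*; (1,3)=-1→XXOXO/.OOXX
ply 5, O at XXOXO/XOO.X | (1,3)=+1→XXOXO/XOOOX*
ply 6: XXOXO/XOOOX is terminal -1 (X); from XX..O/.O..X depth 7

O's best at [XX..O/.O..X]: (0,2)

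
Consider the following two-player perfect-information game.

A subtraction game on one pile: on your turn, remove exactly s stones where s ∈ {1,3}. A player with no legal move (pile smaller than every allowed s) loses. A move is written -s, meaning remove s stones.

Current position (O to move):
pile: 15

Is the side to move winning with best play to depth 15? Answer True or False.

ply 1, O at 15 | -1=+1→14*; -3=+1→12
ply 2, X at 14 | -1=-1→13*; -3=-1→11
ply 3, O at 13 | -1=+1→12*; -3=+1→10
ply 4, X at 12 | -1=-1→11*; -3=-1→9
ply 5, O at 11 | -1=+1→10*; -3=+1→8
ply 6, X at 10 | -1=-1→9*; -3=-1→7
ply 7, O at 9 | -1=+1→8*; -3=+1→6
ply 8, X at 8 | -1=-1→7*; -3=-1→5
ply 9, O at 7 | -1=+1→6*; -3=+1→4
ply 10, X at 6 | -1=-1→5*; -3=-1→3
ply 11, O at 5 | -1=+1→4*; -3=+1→2
ply 12, X at 4 | -1=-1→3*; -3=-1→1
ply 13, O at 3 | -1=+1→2*; -3=+1→0
ply 14, X at 2 | -1=-1→1*
ply 15, O at 1 | -1=+1→0*
ply 16: 0 is terminal -1 (X); from 15 depth 15

O winning at [15]: True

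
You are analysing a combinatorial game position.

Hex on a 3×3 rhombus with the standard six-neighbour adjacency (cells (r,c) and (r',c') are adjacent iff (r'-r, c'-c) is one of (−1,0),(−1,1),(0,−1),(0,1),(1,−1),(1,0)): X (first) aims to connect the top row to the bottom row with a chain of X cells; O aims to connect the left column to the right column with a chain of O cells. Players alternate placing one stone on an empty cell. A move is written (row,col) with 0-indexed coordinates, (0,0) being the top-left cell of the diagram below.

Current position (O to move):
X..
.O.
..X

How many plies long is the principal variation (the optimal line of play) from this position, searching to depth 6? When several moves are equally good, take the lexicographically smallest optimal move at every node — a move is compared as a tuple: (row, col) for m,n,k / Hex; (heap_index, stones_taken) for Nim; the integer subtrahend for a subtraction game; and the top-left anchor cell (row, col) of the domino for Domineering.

ply 1, O at X../.O./..X | (0,1)=+1→XO./.O./..X*; (0,2)=+1→X.O/.O./..X; (1,0)=+1→X../OO./..X; (1,2)=+1→X../.OO/..X; (2,0)=+1→X../.O./O.X; (2,1)=+1→X../.O./.OX
ply 2, X at XO./.O./..X | (0,2)=-1→XOX/.O./..X*; (1,0)=-1→XO./XO./..X; (1,2)=-1→XO./.OX/..X; (2,0)=-1→XO./.O./X.X; (2,1)=-1→XO./.O./.XX
ply 3, O at XOX/.O./..X | (1,0)=-1→XOX/OO./..X; (1,2)=+1→XOX/.OO/..X*; (2,0)=-1→XOX/.O./O.X; (2,1)=-1→XOX/.O./.OX
ply 4, X at XOX/.OO/..X | (1,0)=-1→XOX/XOO/..X*; (2,0)=-1→XOX/.OO/X.X; (2,1)=-1→XOX/.OO/.XX
ply 5, O at XOX/XOO/..X | (2,0)=+1→XOX/XOO/O.X*; (2,1)=-1→XOX/XOO/.OX
ply 6: XOX/XOO/O.X is terminal -1 (X); from X../.O./..X depth 6

PV length from [X../.O./..X]: 5 plies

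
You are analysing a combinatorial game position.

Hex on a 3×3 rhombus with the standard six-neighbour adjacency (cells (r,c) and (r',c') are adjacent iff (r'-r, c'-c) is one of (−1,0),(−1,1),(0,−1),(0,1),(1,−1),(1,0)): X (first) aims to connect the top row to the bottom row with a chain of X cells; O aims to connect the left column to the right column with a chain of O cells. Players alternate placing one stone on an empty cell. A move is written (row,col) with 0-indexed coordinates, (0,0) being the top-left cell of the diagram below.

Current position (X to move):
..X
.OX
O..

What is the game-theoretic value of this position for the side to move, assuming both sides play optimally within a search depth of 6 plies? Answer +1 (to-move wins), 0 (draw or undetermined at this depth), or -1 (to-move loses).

[..X/.OX/O..] X move#1: (0,0):+1/X.X/.OX/O..*, (0,1):+1/.XX/.OX/O.., (1,0):+1/..X/XOX/O.., (2,1):+1/..X/.OX/OX., (2,2):+1/..X/.OX/O.X
[X.X/.OX/O..] O move#2: (0,1):-1/XOX/.OX/O..*, (1,0):-1/X.X/OOX/O.., (2,1):-1/X.X/.OX/OO., (2,2):-1/X.X/.OX/O.O
[XOX/.OX/O..] X move#3: (1,0):+1/XOX/XOX/O..*, (2,1):+1/XOX/.OX/OX., (2,2):+1/XOX/.OX/O.X
[XOX/XOX/O..] O move#4: (2,1):-1/XOX/XOX/OO.*, (2,2):-1/XOX/XOX/O.O
[XOX/XOX/OO.] X move#5: (2,2):+1/XOX/XOX/OOX*
[XOX/XOX/OOX] end (terminal -1, O#6); searched ..X/.OX/O.. to 6

value(..X/.OX/O.., X) = +1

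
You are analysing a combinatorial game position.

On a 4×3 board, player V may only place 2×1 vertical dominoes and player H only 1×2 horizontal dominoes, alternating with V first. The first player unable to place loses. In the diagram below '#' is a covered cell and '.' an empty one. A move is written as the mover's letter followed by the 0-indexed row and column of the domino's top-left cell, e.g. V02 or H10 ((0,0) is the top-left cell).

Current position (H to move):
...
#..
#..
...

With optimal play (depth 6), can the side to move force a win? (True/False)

H winning at [.../#../#../...]: False

p1 H@[.../#../#../...]: H00[##./#../#../...]-1* H01[.##/#../#../...]-1 H11[.../###/#../...]-1 H21[.../#../###/...]-1 H30[.../#../#../##.]-1 H31[.../#../#../.##]-1
p2 V@[##./#../#../...]: V02[###/#.#/#../...]-1 V11[##./##./##./...]+1* V12[##./#.#/#.#/...]+1 V21[##./#../##./.#.]+1 V22[##./#../#.#/..#]+1
p3 H@[##./##./##./...]: H30[##./##./##./##.]-1* H31[##./##./##./.##]-1
p4 V@[##./##./##./##.]: V02[###/###/##./##.]+1* V12[##./###/###/##.]+1 V22[##./##./###/###]+1
p5 H@[###/###/##./##.] terminal -1; root [.../#../#../...] d6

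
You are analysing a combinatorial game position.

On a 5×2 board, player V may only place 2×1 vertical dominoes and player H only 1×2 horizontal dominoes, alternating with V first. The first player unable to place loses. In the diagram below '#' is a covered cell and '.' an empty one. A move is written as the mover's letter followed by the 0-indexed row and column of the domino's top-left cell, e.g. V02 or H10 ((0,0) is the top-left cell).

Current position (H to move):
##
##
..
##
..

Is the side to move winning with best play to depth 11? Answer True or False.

ply 1, H at ##/##/../##/.. | H20=+1→##/##/##/##/..*; H40=+1→##/##/../##/##
ply 2: ##/##/##/##/.. is terminal -1 (V); from ##/##/../##/.. depth 11

H winning at [##/##/../##/..]: True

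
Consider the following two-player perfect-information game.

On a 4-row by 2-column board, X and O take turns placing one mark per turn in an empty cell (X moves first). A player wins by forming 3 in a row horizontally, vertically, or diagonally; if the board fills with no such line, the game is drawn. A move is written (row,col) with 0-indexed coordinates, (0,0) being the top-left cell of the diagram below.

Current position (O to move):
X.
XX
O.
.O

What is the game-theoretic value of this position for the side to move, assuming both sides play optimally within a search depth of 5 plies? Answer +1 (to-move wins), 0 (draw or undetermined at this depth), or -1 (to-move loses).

value(X./XX/O./.O, O) = 0

p1 O@[X./XX/O./.O]: (0,1)[XO/XX/O./.O]+0* (2,1)[X./XX/OO/.O]+0 (3,0)[X./XX/O./OO]+0
p2 X@[XO/XX/O./.O]: (2,1)[XO/XX/OX/.O]+0* (3,0)[XO/XX/O./XO]+0
p3 O@[XO/XX/OX/.O]: (3,0)[XO/XX/OX/OO]+0*
p4 X@[XO/XX/OX/OO] terminal +0; root [X./XX/O./.O] d5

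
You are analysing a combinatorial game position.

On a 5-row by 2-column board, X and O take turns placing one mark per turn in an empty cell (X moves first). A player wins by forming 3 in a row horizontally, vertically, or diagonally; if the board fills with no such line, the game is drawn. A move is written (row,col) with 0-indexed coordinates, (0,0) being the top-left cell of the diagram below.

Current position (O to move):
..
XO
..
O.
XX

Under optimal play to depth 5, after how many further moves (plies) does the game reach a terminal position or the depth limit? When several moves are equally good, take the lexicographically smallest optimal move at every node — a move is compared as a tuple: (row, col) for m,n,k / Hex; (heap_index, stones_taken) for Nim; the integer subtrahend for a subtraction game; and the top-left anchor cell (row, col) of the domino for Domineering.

[../XO/../O./XX] O move#1: (0,0):+0/O./XO/../O./XX, (0,1):+0/.O/XO/../O./XX, (2,0):+0/../XO/O./O./XX, (2,1):+1/../XO/.O/O./XX*, (3,1):+0/../XO/../OO/XX
[../XO/.O/O./XX] X move#2: (0,0):-1/X./XO/.O/O./XX*, (0,1):-1/.X/XO/.O/O./XX, (2,0):-1/../XO/XO/O./XX, (3,1):-1/../XO/.O/OX/XX
[X./XO/.O/O./XX] O move#3: (0,1):+1/XO/XO/.O/O./XX*, (2,0):+1/X./XO/OO/O./XX, (3,1):+1/X./XO/.O/OO/XX
[XO/XO/.O/O./XX] end (terminal -1, X#4); searched ../XO/../O./XX to 5

PV length from [../XO/../O./XX]: 3 plies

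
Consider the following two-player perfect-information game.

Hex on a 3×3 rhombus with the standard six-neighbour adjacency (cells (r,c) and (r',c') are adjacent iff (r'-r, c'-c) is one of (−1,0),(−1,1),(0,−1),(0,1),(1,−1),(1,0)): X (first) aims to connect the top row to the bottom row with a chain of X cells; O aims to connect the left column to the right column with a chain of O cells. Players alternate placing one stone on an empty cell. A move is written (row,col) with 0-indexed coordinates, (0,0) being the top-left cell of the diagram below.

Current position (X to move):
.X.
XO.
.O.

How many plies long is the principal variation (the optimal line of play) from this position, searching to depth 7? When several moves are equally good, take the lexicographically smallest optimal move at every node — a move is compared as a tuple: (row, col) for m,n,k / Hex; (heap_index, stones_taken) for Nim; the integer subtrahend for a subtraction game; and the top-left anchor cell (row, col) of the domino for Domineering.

p1 X@[.X./XO./.O.]: (0,0)[XX./XO./.O.]-1 (0,2)[.XX/XO./.O.]-1 (1,2)[.X./XOX/.O.]-1 (2,0)[.X./XO./XO.]+1* (2,2)[.X./XO./.OX]-1
p2 O@[.X./XO./XO.] terminal -1; root [.X./XO./.O.] d7

PV length from [.X./XO./.O.]: 1 ply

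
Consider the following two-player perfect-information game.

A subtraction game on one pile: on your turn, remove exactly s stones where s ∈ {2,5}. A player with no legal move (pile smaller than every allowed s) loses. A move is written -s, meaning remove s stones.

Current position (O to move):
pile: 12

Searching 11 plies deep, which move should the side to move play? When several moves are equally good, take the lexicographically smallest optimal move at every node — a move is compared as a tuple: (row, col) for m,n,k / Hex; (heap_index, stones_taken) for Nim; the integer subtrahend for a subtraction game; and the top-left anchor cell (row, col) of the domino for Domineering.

p1 O@[12]: -2[10]-1 -5[7]+1*
p2 X@[7]: -2[5]-1* -5[2]-1
p3 O@[5]: -2[3]-1 -5[0]+1*
p4 X@[0] terminal -1; root [12] d11

O's best at [12]: -5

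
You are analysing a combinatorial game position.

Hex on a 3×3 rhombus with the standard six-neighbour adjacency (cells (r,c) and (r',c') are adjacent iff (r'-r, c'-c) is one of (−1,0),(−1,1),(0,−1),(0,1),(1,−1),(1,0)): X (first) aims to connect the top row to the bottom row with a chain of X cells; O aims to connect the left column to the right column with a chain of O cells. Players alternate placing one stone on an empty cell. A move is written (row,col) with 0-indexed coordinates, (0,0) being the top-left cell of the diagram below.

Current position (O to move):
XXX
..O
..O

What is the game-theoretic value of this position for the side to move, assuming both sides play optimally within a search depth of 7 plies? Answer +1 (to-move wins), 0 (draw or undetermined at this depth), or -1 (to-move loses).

value(XXX/..O/..O, O) = +1

p1 O@[XXX/..O/..O]: (1,0)[XXX/O.O/..O]-1 (1,1)[XXX/.OO/..O]+1* (2,0)[XXX/..O/O.O]+1 (2,1)[XXX/..O/.OO]-1
p2 X@[XXX/.OO/..O]: (1,0)[XXX/XOO/..O]-1* (2,0)[XXX/.OO/X.O]-1 (2,1)[XXX/.OO/.XO]-1
p3 O@[XXX/XOO/..O]: (2,0)[XXX/XOO/O.O]+1* (2,1)[XXX/XOO/.OO]-1
p4 X@[XXX/XOO/O.O] terminal -1; root [XXX/..O/..O] d7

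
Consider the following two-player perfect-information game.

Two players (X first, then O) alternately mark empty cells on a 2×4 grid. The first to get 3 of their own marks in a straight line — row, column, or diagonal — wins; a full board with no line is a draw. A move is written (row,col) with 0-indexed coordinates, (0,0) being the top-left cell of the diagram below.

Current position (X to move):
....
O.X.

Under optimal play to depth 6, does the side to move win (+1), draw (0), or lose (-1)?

p1 X@[..../O.X.]: (0,0)[X.../O.X.]+0* (0,1)[.X../O.X.]+0 (0,2)[..X./O.X.]+0 (0,3)[...X/O.X.]+0 (1,1)[..../OXX.]+0 (1,3)[..../O.XX]+0
p2 O@[X.../O.X.]: (0,1)[XO../O.X.]+0* (0,2)[X.O./O.X.]+0 (0,3)[X..O/O.X.]+0 (1,1)[X.../OOX.]+0 (1,3)[X.../O.XO]+0
p3 X@[XO../O.X.]: (0,2)[XOX./O.X.]+0* (0,3)[XO.X/O.X.]+0 (1,1)[XO../OXX.]+0 (1,3)[XO../O.XX]+0
p4 O@[XOX./O.X.]: (0,3)[XOXO/O.X.]+0* (1,1)[XOX./OOX.]+0 (1,3)[XOX./O.XO]+0
p5 X@[XOXO/O.X.]: (1,1)[XOXO/OXX.]+0* (1,3)[XOXO/O.XX]+0
p6 O@[XOXO/OXX.]: (1,3)[XOXO/OXXO]+0*
p7 X@[XOXO/OXXO] terminal +0; root [..../O.X.] d6

value(..../O.X., X) = 0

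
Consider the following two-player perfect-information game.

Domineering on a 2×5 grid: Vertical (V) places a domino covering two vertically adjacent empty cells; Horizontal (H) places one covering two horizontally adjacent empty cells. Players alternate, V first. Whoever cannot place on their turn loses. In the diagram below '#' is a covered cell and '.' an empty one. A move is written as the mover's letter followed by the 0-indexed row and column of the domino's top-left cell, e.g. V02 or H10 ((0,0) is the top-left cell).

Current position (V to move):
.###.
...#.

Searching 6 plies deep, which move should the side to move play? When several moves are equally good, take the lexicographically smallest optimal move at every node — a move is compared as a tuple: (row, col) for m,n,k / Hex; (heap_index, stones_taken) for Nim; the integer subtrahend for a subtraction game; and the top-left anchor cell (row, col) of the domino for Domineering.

V's best at [.###./...#.]: V00

ply 1, V at .###./...#. | V00=+1→####./#..#.*; V04=-1→.####/...##
ply 2, H at ####./#..#. | H11=-1→####./####.*
ply 3, V at ####./####. | V04=+1→#####/#####*
ply 4: #####/##### is terminal -1 (H); from .###./...#. depth 6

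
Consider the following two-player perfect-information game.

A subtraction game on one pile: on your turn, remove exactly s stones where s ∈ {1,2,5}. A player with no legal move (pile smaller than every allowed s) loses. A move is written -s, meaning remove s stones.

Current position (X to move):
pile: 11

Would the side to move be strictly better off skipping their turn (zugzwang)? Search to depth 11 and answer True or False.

p1 X@[11]: -1[10]-1 -2[9]+1* -5[6]+1
p2 O@[9]: -1[8]-1* -2[7]-1 -5[4]-1
p3 X@[8]: -1[7]-1 -2[6]+1* -5[3]+1
p4 O@[6]: -1[5]-1* -2[4]-1 -5[1]-1
p5 X@[5]: -1[4]-1 -2[3]+1* -5[0]+1
p6 O@[3]: -1[2]-1* -2[1]-1
p7 X@[2]: -1[1]-1 -2[0]+1*
p8 O@[0] terminal -1; root [11] d11
pass branch (O moves first from the same position):
  | p1 O@[11]: -1[10]-1 -2[9]+1* -5[6]+1
  | p2 X@[9]: -1[8]-1* -2[7]-1 -5[4]-1
  | p3 O@[8]: -1[7]-1 -2[6]+1* -5[3]+1
  | p4 X@[6]: -1[5]-1* -2[4]-1 -5[1]-1
  | p5 O@[5]: -1[4]-1 -2[3]+1* -5[0]+1
  | p6 X@[3]: -1[2]-1* -2[1]-1
  | p7 O@[2]: -1[1]-1 -2[0]+1*
  | p8 X@[0] terminal -1; root [11] d11
X moving scores +1; X passing scores -1

zugzwang(11, X) = False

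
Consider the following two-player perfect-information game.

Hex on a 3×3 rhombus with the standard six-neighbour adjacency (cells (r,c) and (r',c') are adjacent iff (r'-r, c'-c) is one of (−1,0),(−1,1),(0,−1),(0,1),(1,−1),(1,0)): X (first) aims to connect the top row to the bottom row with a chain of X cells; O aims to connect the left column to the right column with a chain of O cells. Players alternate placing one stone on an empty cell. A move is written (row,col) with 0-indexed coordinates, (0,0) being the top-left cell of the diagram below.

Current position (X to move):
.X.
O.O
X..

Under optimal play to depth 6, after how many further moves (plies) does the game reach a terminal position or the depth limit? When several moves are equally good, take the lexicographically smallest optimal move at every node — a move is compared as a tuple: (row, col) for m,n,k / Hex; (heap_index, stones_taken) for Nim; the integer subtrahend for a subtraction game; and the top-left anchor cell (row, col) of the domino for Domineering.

[.X./O.O/X..] X move#1: (0,0):-1/XX./O.O/X.., (0,2):-1/.XX/O.O/X.., (1,1):+1/.X./OXO/X..*, (2,1):-1/.X./O.O/XX., (2,2):-1/.X./O.O/X.X
[.X./OXO/X..] end (terminal -1, O#2); searched .X./O.O/X.. to 6

PV length from [.X./O.O/X..]: 1 ply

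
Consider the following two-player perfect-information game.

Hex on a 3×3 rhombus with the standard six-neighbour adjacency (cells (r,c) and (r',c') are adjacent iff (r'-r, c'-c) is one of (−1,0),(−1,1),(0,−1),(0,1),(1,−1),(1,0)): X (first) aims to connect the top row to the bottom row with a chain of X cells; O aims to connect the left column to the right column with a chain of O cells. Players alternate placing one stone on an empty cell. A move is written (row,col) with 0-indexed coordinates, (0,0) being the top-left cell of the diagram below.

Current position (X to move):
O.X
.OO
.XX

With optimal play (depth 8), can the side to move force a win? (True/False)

X winning at [O.X/.OO/.XX]: False

ply 1, X at O.X/.OO/.XX | (0,1)=-1→OXX/.OO/.XX*; (1,0)=-1→O.X/XOO/.XX; (2,0)=-1→O.X/.OO/XXX
ply 2, O at OXX/.OO/.XX | (1,0)=+1→OXX/OOO/.XX*; (2,0)=+1→OXX/.OO/OXX
ply 3: OXX/OOO/.XX is terminal -1 (X); from O.X/.OO/.XX depth 8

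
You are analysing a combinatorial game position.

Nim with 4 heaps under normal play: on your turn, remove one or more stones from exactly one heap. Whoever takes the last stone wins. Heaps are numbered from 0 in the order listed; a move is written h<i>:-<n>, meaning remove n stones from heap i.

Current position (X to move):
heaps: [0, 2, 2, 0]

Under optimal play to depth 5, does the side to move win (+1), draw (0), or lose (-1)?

[(0,2,2,0)] X move#1: h1:-1:-1/(0,1,2,0)*, h1:-2:-1/(0,0,2,0), h2:-1:-1/(0,2,1,0), h2:-2:-1/(0,2,0,0)
[(0,1,2,0)] O move#2: h1:-1:-1/(0,0,2,0), h2:-1:+1/(0,1,1,0)*, h2:-2:-1/(0,1,0,0)
[(0,1,1,0)] X move#3: h1:-1:-1/(0,0,1,0)*, h2:-1:-1/(0,1,0,0)
[(0,0,1,0)] O move#4: h2:-1:+1/(0,0,0,0)*
[(0,0,0,0)] end (terminal -1, X#5); searched (0,2,2,0) to 5

value((0,2,2,0), X) = -1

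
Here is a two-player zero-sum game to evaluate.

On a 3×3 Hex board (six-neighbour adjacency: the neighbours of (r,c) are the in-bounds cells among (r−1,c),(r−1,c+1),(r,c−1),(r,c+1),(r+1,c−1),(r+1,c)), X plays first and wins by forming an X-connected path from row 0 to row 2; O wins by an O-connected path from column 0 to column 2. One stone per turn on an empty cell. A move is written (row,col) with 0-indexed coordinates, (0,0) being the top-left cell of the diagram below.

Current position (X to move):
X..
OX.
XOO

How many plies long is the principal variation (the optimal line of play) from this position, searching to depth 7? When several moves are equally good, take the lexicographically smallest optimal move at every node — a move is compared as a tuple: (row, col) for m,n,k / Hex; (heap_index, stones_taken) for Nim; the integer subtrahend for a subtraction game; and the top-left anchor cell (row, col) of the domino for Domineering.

PV length from [X../OX./XOO]: 1 ply

ply 1, X at X../OX./XOO | (0,1)=+1→XX./OX./XOO*; (0,2)=+1→X.X/OX./XOO; (1,2)=+1→X../OXX/XOO
ply 2: XX./OX./XOO is terminal -1 (O); from X../OX./XOO depth 7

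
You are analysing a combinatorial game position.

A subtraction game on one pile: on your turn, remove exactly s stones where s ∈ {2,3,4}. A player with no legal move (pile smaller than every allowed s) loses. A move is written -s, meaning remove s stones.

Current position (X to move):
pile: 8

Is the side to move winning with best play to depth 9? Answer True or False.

X winning at [8]: True

p1 X@[8]: -2[6]+1* -3[5]-1 -4[4]-1
p2 O@[6]: -2[4]-1* -3[3]-1 -4[2]-1
p3 X@[4]: -2[2]-1 -3[1]+1* -4[0]+1
p4 O@[1] terminal -1; root [8] d9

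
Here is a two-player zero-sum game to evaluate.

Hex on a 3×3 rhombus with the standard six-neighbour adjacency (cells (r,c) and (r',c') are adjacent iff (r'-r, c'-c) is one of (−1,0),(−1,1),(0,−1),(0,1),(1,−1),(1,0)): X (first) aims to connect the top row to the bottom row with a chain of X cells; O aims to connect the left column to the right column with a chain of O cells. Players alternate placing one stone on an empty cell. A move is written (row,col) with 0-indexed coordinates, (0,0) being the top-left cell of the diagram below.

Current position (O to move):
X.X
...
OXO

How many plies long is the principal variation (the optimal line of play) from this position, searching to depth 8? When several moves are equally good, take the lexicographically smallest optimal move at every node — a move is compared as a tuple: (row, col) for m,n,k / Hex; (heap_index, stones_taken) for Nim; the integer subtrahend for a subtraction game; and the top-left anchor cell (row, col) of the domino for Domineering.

PV length from [X.X/.../OXO]: 4 plies

ply 1, O at X.X/.../OXO | (0,1)=-1→XOX/.../OXO*; (1,0)=-1→X.X/O../OXO; (1,1)=-1→X.X/.O./OXO; (1,2)=-1→X.X/..O/OXO
ply 2, X at XOX/.../OXO | (1,0)=+1→XOX/X../OXO*; (1,1)=+1→XOX/.X./OXO; (1,2)=+1→XOX/..X/OXO
ply 3, O at XOX/X../OXO | (1,1)=-1→XOX/XO./OXO*; (1,2)=-1→XOX/X.O/OXO
ply 4, X at XOX/XO./OXO | (1,2)=+1→XOX/XOX/OXO*
ply 5: XOX/XOX/OXO is terminal -1 (O); from X.X/.../OXO depth 8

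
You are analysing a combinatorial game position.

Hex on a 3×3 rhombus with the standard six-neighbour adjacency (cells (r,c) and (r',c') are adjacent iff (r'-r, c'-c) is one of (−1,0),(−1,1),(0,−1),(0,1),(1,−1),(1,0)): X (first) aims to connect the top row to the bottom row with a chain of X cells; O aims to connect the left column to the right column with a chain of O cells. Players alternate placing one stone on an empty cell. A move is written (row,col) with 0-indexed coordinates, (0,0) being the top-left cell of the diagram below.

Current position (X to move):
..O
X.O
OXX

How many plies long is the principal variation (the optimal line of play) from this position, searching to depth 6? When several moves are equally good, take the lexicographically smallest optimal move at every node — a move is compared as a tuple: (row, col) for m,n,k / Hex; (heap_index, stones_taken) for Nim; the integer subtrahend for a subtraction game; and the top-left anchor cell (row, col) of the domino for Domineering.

[..O/X.O/OXX] X move#1: (0,0):-1/X.O/X.O/OXX, (0,1):-1/.XO/X.O/OXX, (1,1):+1/..O/XXO/OXX*
[..O/XXO/OXX] O move#2: (0,0):-1/O.O/XXO/OXX*, (0,1):-1/.OO/XXO/OXX
[O.O/XXO/OXX] X move#3: (0,1):+1/OXO/XXO/OXX*
[OXO/XXO/OXX] end (terminal -1, O#4); searched ..O/X.O/OXX to 6

PV length from [..O/X.O/OXX]: 3 plies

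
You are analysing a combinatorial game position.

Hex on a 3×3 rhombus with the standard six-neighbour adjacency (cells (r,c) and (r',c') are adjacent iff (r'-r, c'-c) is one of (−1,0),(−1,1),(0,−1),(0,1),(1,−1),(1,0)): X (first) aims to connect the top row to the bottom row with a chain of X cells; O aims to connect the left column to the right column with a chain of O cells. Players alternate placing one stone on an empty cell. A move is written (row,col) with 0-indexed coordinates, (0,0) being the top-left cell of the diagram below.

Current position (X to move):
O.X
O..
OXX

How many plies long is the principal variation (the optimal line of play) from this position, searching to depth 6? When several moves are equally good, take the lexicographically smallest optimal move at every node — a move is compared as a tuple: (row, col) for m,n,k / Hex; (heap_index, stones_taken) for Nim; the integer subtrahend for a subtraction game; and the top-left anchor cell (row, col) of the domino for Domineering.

ply 1, X at O.X/O../OXX | (0,1)=+1→OXX/O../OXX*; (1,1)=+1→O.X/OX./OXX; (1,2)=+1→O.X/O.X/OXX
ply 2, O at OXX/O../OXX | (1,1)=-1→OXX/OO./OXX*; (1,2)=-1→OXX/O.O/OXX
ply 3, X at OXX/OO./OXX | (1,2)=+1→OXX/OOX/OXX*
ply 4: OXX/OOX/OXX is terminal -1 (O); from O.X/O../OXX depth 6

PV length from [O.X/O../OXX]: 3 plies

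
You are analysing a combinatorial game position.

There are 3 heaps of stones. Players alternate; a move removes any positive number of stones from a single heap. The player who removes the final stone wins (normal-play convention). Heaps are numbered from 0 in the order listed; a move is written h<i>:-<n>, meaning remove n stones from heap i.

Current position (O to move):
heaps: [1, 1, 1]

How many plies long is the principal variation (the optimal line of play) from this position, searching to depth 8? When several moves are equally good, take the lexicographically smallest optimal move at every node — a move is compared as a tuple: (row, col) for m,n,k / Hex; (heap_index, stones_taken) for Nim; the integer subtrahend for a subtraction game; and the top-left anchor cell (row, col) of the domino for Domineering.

PV length from [(1,1,1)]: 3 plies

[(1,1,1)] O move#1: h0:-1:+1/(0,1,1)*, h1:-1:+1/(1,0,1), h2:-1:+1/(1,1,0)
[(0,1,1)] X move#2: h1:-1:-1/(0,0,1)*, h2:-1:-1/(0,1,0)
[(0,0,1)] O move#3: h2:-1:+1/(0,0,0)*
[(0,0,0)] end (terminal -1, X#4); searched (1,1,1) to 8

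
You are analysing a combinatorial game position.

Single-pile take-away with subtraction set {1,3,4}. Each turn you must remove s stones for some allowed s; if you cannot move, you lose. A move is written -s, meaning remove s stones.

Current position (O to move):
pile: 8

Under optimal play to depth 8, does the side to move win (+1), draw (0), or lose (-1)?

value(8, O) = +1

p1 O@[8]: -1[7]+1* -3[5]-1 -4[4]-1
p2 X@[7]: -1[6]-1* -3[4]-1 -4[3]-1
p3 O@[6]: -1[5]-1 -3[3]-1 -4[2]+1*
p4 X@[2]: -1[1]-1*
p5 O@[1]: -1[0]+1*
p6 X@[0] terminal -1; root [8] d8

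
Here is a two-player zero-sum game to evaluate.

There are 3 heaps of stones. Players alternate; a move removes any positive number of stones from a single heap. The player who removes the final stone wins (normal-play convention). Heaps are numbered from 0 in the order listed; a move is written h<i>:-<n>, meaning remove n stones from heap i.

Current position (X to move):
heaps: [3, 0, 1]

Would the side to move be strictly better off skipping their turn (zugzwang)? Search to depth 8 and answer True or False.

[(3,0,1)] X move#1: h0:-1:-1/(2,0,1), h0:-2:+1/(1,0,1)*, h0:-3:-1/(0,0,1), h2:-1:-1/(3,0,0)
[(1,0,1)] O move#2: h0:-1:-1/(0,0,1)*, h2:-1:-1/(1,0,0)
[(0,0,1)] X move#3: h2:-1:+1/(0,0,0)*
[(0,0,0)] end (terminal -1, O#4); searched (3,0,1) to 8
pass branch (O moves first from the same position):
  | [(3,0,1)] O move#1: h0:-1:-1/(2,0,1), h0:-2:+1/(1,0,1)*, h0:-3:-1/(0,0,1), h2:-1:-1/(3,0,0)
  | [(1,0,1)] X move#2: h0:-1:-1/(0,0,1)*, h2:-1:-1/(1,0,0)
  | [(0,0,1)] O move#3: h2:-1:+1/(0,0,0)*
  | [(0,0,0)] end (terminal -1, X#4); searched (3,0,1) to 8
X moving scores +1; X passing scores -1

zugzwang((3,0,1), X) = False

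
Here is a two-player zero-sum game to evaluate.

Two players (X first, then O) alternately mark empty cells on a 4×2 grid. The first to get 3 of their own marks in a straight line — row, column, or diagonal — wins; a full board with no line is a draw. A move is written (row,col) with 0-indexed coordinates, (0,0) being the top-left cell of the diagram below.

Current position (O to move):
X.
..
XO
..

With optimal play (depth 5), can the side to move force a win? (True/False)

O winning at [X./../XO/..]: False

p1 O@[X./../XO/..]: (0,1)[XO/../XO/..]-1 (1,0)[X./O./XO/..]+0* (1,1)[X./.O/XO/..]-1 (3,0)[X./../XO/O.]-1 (3,1)[X./../XO/.O]-1
p2 X@[X./O./XO/..]: (0,1)[XX/O./XO/..]+0* (1,1)[X./OX/XO/..]+0 (3,0)[X./O./XO/X.]-1 (3,1)[X./O./XO/.X]+0
p3 O@[XX/O./XO/..]: (1,1)[XX/OO/XO/..]+0* (3,0)[XX/O./XO/O.]+0 (3,1)[XX/O./XO/.O]+0
p4 X@[XX/OO/XO/..]: (3,0)[XX/OO/XO/X.]-1 (3,1)[XX/OO/XO/.X]+0*
p5 O@[XX/OO/XO/.X]: (3,0)[XX/OO/XO/OX]+0*
p6 X@[XX/OO/XO/OX] terminal +0; root [X./../XO/..] d5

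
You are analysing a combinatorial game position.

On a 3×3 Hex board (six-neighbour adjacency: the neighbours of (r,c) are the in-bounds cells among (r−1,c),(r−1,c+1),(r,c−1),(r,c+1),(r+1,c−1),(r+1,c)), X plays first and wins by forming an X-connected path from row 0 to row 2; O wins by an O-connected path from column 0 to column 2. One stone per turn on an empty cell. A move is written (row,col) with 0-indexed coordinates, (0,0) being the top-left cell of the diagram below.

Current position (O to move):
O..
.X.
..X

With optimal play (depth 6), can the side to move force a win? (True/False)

[O../.X./..X] O move#1: (0,1):-1/OO./.X./..X*, (0,2):-1/O.O/.X./..X, (1,0):-1/O../OX./..X, (1,2):-1/O../.XO/..X, (2,0):-1/O../.X./O.X, (2,1):-1/O../.X./.OX
[OO./.X./..X] X move#2: (0,2):+1/OOX/.X./..X*, (1,0):-1/OO./XX./..X, (1,2):-1/OO./.XX/..X, (2,0):-1/OO./.X./X.X, (2,1):-1/OO./.X./.XX
[OOX/.X./..X] O move#3: (1,0):-1/OOX/OX./..X*, (1,2):-1/OOX/.XO/..X, (2,0):-1/OOX/.X./O.X, (2,1):-1/OOX/.X./.OX
[OOX/OX./..X] X move#4: (1,2):+1/OOX/OXX/..X*, (2,0):+1/OOX/OX./X.X, (2,1):+1/OOX/OX./.XX
[OOX/OXX/..X] end (terminal -1, O#5); searched O../.X./..X to 6

O winning at [O../.X./..X]: False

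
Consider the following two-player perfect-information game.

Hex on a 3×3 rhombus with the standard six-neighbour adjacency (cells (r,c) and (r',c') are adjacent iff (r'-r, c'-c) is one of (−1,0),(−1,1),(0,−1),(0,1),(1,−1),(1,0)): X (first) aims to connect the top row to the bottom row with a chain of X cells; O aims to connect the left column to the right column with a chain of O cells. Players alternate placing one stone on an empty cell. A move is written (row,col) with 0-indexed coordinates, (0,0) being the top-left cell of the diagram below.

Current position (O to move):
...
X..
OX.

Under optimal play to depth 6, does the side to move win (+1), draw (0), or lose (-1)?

value(.../X../OX., O) = +1

ply 1, O at .../X../OX. | (0,0)=-1→O../X../OX.; (0,1)=-1→.O./X../OX.; (0,2)=-1→..O/X../OX.; (1,1)=+1→.../XO./OX.*; (1,2)=-1→.../X.O/OX.; (2,2)=-1→.../X../OXO
ply 2, X at .../XO./OX. | (0,0)=-1→X../XO./OX.*; (0,1)=-1→.X./XO./OX.; (0,2)=-1→..X/XO./OX.; (1,2)=-1→.../XOX/OX.; (2,2)=-1→.../XO./OXX
ply 3, O at X../XO./OX. | (0,1)=+1→XO./XO./OX.*; (0,2)=+1→X.O/XO./OX.; (1,2)=+1→X../XOO/OX.; (2,2)=+1→X../XO./OXO
ply 4, X at XO./XO./OX. | (0,2)=-1→XOX/XO./OX.*; (1,2)=-1→XO./XOX/OX.; (2,2)=-1→XO./XO./OXX
ply 5, O at XOX/XO./OX. | (1,2)=+1→XOX/XOO/OX.*; (2,2)=-1→XOX/XO./OXO
ply 6: XOX/XOO/OX. is terminal -1 (X); from .../X../OX. depth 6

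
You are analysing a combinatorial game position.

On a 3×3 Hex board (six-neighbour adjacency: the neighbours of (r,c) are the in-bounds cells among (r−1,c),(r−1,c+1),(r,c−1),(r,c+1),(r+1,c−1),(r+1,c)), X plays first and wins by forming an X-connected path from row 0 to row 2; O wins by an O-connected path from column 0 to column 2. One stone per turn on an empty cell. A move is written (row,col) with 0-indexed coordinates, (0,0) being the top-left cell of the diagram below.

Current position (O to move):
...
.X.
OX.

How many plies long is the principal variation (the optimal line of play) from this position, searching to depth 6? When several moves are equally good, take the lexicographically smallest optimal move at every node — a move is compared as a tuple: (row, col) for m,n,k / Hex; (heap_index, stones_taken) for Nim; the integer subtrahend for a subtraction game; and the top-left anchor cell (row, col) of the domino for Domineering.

PV length from [.../.X./OX.]: 2 plies

ply 1, O at .../.X./OX. | (0,0)=-1→O../.X./OX.*; (0,1)=-1→.O./.X./OX.; (0,2)=-1→..O/.X./OX.; (1,0)=-1→.../OX./OX.; (1,2)=-1→.../.XO/OX.; (2,2)=-1→.../.X./OXO
ply 2, X at O../.X./OX. | (0,1)=+1→OX./.X./OX.*; (0,2)=+1→O.X/.X./OX.; (1,0)=+1→O../XX./OX.; (1,2)=+1→O../.XX/OX.; (2,2)=+1→O../.X./OXX
ply 3: OX./.X./OX. is terminal -1 (O); from .../.X./OX. depth 6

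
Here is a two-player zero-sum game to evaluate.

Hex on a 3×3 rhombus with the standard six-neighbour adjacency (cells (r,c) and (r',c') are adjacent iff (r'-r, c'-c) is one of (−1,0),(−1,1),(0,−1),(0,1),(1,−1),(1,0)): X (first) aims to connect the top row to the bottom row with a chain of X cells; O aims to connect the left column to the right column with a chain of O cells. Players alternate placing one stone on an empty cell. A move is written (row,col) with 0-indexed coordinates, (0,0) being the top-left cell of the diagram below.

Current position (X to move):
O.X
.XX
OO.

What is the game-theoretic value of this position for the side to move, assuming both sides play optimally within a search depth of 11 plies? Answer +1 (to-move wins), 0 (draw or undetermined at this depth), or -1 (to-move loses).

value(O.X/.XX/OO., X) = +1

p1 X@[O.X/.XX/OO.]: (0,1)[OXX/.XX/OO.]-1 (1,0)[O.X/XXX/OO.]-1 (2,2)[O.X/.XX/OOX]+1*
p2 O@[O.X/.XX/OOX] terminal -1; root [O.X/.XX/OO.] d11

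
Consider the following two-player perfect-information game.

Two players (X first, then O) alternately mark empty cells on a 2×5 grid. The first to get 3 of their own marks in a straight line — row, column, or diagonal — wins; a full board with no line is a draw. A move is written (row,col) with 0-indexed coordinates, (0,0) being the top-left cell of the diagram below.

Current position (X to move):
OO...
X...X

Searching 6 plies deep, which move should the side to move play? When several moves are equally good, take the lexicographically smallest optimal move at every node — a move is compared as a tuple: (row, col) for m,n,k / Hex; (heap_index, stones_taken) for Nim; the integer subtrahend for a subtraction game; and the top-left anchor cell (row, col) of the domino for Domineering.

[OO.../X...X] X move#1: (0,2):+0/OOX../X...X*, (0,3):-1/OO.X./X...X, (0,4):-1/OO..X/X...X, (1,1):-1/OO.../XX..X, (1,2):-1/OO.../X.X.X, (1,3):-1/OO.../X..XX
[OOX../X...X] O move#2: (0,3):-1/OOXO./X...X, (0,4):-1/OOX.O/X...X, (1,1):+0/OOX../XO..X*, (1,2):+0/OOX../X.O.X, (1,3):+0/OOX../X..OX
[OOX../XO..X] X move#3: (0,3):+0/OOXX./XO..X*, (0,4):+0/OOX.X/XO..X, (1,2):+0/OOX../XOX.X, (1,3):+0/OOX../XO.XX
[OOXX./XO..X] O move#4: (0,4):+0/OOXXO/XO..X*, (1,2):-1/OOXX./XOO.X, (1,3):-1/OOXX./XO.OX
[OOXXO/XO..X] X move#5: (1,2):+0/OOXXO/XOX.X*, (1,3):+0/OOXXO/XO.XX
[OOXXO/XOX.X] O move#6: (1,3):+0/OOXXO/XOXOX*
[OOXXO/XOXOX] end (terminal +0, X#7); searched OO.../X...X to 6

X's best at [OO.../X...X]: (0,2)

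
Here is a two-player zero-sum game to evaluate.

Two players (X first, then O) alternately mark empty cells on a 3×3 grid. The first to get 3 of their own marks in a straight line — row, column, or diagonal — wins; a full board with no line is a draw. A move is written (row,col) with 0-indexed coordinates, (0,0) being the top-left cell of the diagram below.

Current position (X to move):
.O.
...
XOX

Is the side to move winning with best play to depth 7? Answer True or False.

X winning at [.O./.../XOX]: True

ply 1, X at .O./.../XOX | (0,0)=-1→XO./.../XOX; (0,2)=-1→.OX/.../XOX; (1,0)=-1→.O./X../XOX; (1,1)=+1→.O./.X./XOX*; (1,2)=-1→.O./..X/XOX
ply 2, O at .O./.X./XOX | (0,0)=-1→OO./.X./XOX*; (0,2)=-1→.OO/.X./XOX; (1,0)=-1→.O./OX./XOX; (1,2)=-1→.O./.XO/XOX
ply 3, X at OO./.X./XOX | (0,2)=+1→OOX/.X./XOX*; (1,0)=-1→OO./XX./XOX; (1,2)=-1→OO./.XX/XOX
ply 4: OOX/.X./XOX is terminal -1 (O); from .O./.../XOX depth 7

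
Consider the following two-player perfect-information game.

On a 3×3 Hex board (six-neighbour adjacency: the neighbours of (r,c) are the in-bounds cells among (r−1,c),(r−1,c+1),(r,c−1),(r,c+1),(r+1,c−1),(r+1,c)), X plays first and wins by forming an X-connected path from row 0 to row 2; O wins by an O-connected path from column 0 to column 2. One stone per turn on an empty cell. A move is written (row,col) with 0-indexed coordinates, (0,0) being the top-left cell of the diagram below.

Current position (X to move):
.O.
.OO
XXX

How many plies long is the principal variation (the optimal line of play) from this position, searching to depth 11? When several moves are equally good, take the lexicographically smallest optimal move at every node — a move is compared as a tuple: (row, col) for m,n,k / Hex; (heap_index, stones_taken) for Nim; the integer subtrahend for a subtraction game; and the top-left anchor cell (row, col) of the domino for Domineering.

[.O./.OO/XXX] X move#1: (0,0):-1/XO./.OO/XXX*, (0,2):-1/.OX/.OO/XXX, (1,0):-1/.O./XOO/XXX
[XO./.OO/XXX] O move#2: (0,2):-1/XOO/.OO/XXX, (1,0):+1/XO./OOO/XXX*
[XO./OOO/XXX] end (terminal -1, X#3); searched .O./.OO/XXX to 11

PV length from [.O./.OO/XXX]: 2 plies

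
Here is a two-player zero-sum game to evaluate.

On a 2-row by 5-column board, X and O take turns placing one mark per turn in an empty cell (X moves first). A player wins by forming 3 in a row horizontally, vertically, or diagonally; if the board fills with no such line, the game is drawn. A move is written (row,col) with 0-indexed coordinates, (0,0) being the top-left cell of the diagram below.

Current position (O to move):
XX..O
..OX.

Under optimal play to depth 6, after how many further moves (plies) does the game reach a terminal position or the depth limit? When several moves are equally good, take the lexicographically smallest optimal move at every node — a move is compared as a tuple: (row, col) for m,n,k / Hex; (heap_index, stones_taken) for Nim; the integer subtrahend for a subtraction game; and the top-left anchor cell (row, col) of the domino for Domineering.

p1 O@[XX..O/..OX.]: (0,2)[XXO.O/..OX.]+0* (0,3)[XX.OO/..OX.]-1 (1,0)[XX..O/O.OX.]-1 (1,1)[XX..O/.OOX.]-1 (1,4)[XX..O/..OXO]-1
p2 X@[XXO.O/..OX.]: (0,3)[XXOXO/..OX.]+0* (1,0)[XXO.O/X.OX.]-1 (1,1)[XXO.O/.XOX.]-1 (1,4)[XXO.O/..OXX]-1
p3 O@[XXOXO/..OX.]: (1,0)[XXOXO/O.OX.]+0* (1,1)[XXOXO/.OOX.]+0 (1,4)[XXOXO/..OXO]+0
p4 X@[XXOXO/O.OX.]: (1,1)[XXOXO/OXOX.]+0* (1,4)[XXOXO/O.OXX]-1
p5 O@[XXOXO/OXOX.]: (1,4)[XXOXO/OXOXO]+0*
p6 X@[XXOXO/OXOXO] terminal +0; root [XX..O/..OX.] d6

PV length from [XX..O/..OX.]: 5 plies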